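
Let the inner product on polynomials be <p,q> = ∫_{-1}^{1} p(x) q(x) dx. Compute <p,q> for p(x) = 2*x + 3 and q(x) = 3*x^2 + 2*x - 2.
<p,q> = -10/3

Expand the product: p(x)·q(x) = 6*x^3 + 13*x^2 + 2*x - 6.
∫_{-1}^{1} of each monomial x^k gives [2/(k+1) if k even, 0 if k odd]. Integrating term-by-term (or equivalently evaluating the antiderivative F(x) = 3*x^4/2 + 13*x^3/3 + x^2 - 6*x at the endpoints):
  F(1) − F(−1) = 5/6 − (25/6) = -10/3.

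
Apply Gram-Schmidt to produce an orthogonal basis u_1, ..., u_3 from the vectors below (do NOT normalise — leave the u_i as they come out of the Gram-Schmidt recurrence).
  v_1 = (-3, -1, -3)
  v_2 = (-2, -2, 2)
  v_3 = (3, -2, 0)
Orthogonal basis:
  u_1 = (-3, -1, -3)
  u_2 = (-32/19, -36/19, 44/19)
  u_3 = (12/7, -18/7, -6/7)

Apply the Gram-Schmidt recurrence
  u_1 = v_1
  u_i = v_i − Σ_{j<i} ((v_i · u_j) / (u_j · u_j)) · u_j.

Step by step this gives:
  u_1 = (-3, -1, -3)
  u_2 = (-32/19, -36/19, 44/19)
  u_3 = (12/7, -18/7, -6/7)

Orthogonality check:
  u_2 · u_1 = 0 (should be 0)
  u_3 · u_1 = 0 (should be 0)
  u_3 · u_2 = 0 (should be 0)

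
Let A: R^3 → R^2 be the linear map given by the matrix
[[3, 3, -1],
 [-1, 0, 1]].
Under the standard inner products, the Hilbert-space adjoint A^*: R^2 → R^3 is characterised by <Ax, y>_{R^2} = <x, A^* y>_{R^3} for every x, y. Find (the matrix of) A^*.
A^* = A^T =
[[3, -1],
 [3, 0],
 [-1, 1]]

For real matrices with standard dot products, the defining identity <Ax, y> = <x, A^* y> gives (Ax)^T y = x^T (A^*) y, i.e. x^T A^T y = x^T (A^*) y. Since this holds for all x, y, we must have A^* = A^T. Therefore
A^* =
[[3, -1],
 [3, 0],
 [-1, 1]].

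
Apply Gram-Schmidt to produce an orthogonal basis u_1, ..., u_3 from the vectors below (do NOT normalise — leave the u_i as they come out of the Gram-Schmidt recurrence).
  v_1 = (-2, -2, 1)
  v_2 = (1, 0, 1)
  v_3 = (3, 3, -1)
Orthogonal basis:
  u_1 = (-2, -2, 1)
  u_2 = (7/9, -2/9, 10/9)
  u_3 = (-2/17, 3/17, 2/17)

Apply the Gram-Schmidt recurrence
  u_1 = v_1
  u_i = v_i − Σ_{j<i} ((v_i · u_j) / (u_j · u_j)) · u_j.

Step by step this gives:
  u_1 = (-2, -2, 1)
  u_2 = (7/9, -2/9, 10/9)
  u_3 = (-2/17, 3/17, 2/17)

Orthogonality check:
  u_2 · u_1 = 0 (should be 0)
  u_3 · u_1 = 0 (should be 0)
  u_3 · u_2 = 0 (should be 0)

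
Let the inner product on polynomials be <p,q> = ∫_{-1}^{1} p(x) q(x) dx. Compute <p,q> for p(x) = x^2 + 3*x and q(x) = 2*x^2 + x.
<p,q> = 14/5

Expand the product: p(x)·q(x) = 2*x^4 + 7*x^3 + 3*x^2.
∫_{-1}^{1} of each monomial x^k gives [2/(k+1) if k even, 0 if k odd]. Integrating term-by-term (or equivalently evaluating the antiderivative F(x) = 2*x^5/5 + 7*x^4/4 + x^3 at the endpoints):
  F(1) − F(−1) = 63/20 − (7/20) = 14/5.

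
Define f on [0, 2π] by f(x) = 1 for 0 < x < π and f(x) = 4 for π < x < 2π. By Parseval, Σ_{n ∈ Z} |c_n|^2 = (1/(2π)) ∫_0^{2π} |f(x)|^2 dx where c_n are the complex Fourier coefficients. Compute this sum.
Σ |c_n|^2 = 17/2

Parseval equates the L^2 energy of f (normalised by 1/(2π)) with the ℓ^2 sum of its Fourier coefficients: (1/(2π)) ∫_0^{2π} |f|^2 = Σ |c_n|^2.
Compute the left side: (1/(2π)) [∫_0^π 1^2 dx + ∫_π^{2π} 4^2 dx] = (1/(2π)) · (1π + 16π) = (1 + 16)/2 = 17/2.
So Σ_{n ∈ Z} |c_n|^2 = 17/2.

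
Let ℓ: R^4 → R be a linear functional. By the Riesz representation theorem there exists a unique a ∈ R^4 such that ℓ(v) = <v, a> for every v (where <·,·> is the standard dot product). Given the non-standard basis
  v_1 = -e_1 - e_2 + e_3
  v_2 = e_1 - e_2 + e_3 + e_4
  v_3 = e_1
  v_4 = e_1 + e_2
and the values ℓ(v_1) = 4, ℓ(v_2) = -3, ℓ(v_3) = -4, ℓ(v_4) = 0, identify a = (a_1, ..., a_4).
a = (-4, 4, 4, 1)

Write a = (a_1, ..., a_4) in the standard basis. For each basis vector v_i, ℓ(v_i) = <v_i, a> is a linear equation in the a_j's. Collect the n equations into a matrix system V a = ℓ, where row i of V is v_i (expressed in the standard basis). Since V is invertible (lower-triangular with 1s on the diagonal, up to permutation), solve by back-substitution:
  V =
[[-1, -1, 1, 0],
 [1, -1, 1, 1],
 [1, 0, 0, 0],
 [1, 1, 0, 0]]
  V a = (4, -3, -4, 0)
Solving gives a = (-4, 4, 4, 1).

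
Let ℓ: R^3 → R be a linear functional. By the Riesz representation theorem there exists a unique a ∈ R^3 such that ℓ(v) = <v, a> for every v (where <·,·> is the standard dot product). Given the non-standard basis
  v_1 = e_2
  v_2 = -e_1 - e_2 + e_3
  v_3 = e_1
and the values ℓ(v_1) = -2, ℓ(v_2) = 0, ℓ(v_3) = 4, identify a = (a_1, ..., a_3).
a = (4, -2, 2)

Write a = (a_1, ..., a_3) in the standard basis. For each basis vector v_i, ℓ(v_i) = <v_i, a> is a linear equation in the a_j's. Collect the n equations into a matrix system V a = ℓ, where row i of V is v_i (expressed in the standard basis). Since V is invertible (lower-triangular with 1s on the diagonal, up to permutation), solve by back-substitution:
  V =
[[0, 1, 0],
 [-1, -1, 1],
 [1, 0, 0]]
  V a = (-2, 0, 4)
Solving gives a = (4, -2, 2).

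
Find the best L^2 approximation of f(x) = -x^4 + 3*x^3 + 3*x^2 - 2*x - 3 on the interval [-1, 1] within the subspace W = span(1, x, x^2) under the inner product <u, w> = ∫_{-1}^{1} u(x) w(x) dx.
g(x) = 15*x^2/7 - x/5 - 102/35

The best approximation g ∈ W is the orthogonal projection of f onto W. Writing g = a_0 + a_1 x + a_2 x^2, the coefficients solve the normal equations G · a = b where
  G_{ij} = <φ_i, φ_j> and b_i = <f, φ_i>, with φ_0 = 1, φ_1 = x, φ_2 = x^2.
G =
  [2, 0, 2/3]
  [0, 2/3, 0]
  [2/3, 0, 2/5],
b = (-22/5, -2/15, -38/35).
Solving gives a_0 = -102/35, a_1 = -1/5, a_2 = 15/7, so
  g(x) = 15*x^2/7 - x/5 - 102/35.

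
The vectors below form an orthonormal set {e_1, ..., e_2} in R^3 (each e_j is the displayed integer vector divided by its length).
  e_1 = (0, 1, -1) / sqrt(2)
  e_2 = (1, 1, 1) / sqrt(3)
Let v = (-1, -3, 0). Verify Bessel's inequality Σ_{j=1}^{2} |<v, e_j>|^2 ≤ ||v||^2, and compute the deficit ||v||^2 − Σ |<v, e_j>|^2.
Σ |<v, e_j>|^2 = 59/6; ||v||^2 = 10; deficit = 1/6

Write each e_j = u_j / sqrt(<u_j, u_j>) where u_j is the displayed integer vector. Then <v, e_j> = <v, u_j> / sqrt(<u_j, u_j>), so |<v, e_j>|^2 = <v, u_j>^2 / <u_j, u_j>.
Coefficients: <v, e_1> = -3/sqrt(2), <v, e_2> = -4/sqrt(3).
Square and sum: Σ |<v, e_j>|^2 = 59/6.
Compute ||v||^2 = v·v = 10.
Deficit = 10 − 59/6 = 1/6 ≥ 0, confirming Bessel's inequality. (The deficit equals ||v − Σ <v,e_j> e_j||^2, the squared distance from v to span{e_j}.)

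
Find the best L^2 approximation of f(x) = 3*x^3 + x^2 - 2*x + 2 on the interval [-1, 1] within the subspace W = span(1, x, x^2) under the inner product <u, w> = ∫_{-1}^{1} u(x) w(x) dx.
g(x) = x^2 - x/5 + 2

The best approximation g ∈ W is the orthogonal projection of f onto W. Writing g = a_0 + a_1 x + a_2 x^2, the coefficients solve the normal equations G · a = b where
  G_{ij} = <φ_i, φ_j> and b_i = <f, φ_i>, with φ_0 = 1, φ_1 = x, φ_2 = x^2.
G =
  [2, 0, 2/3]
  [0, 2/3, 0]
  [2/3, 0, 2/5],
b = (14/3, -2/15, 26/15).
Solving gives a_0 = 2, a_1 = -1/5, a_2 = 1, so
  g(x) = x^2 - x/5 + 2.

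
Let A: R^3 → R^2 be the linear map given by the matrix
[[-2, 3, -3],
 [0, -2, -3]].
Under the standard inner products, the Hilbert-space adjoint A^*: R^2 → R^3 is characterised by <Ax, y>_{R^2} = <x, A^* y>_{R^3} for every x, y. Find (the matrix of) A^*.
A^* = A^T =
[[-2, 0],
 [3, -2],
 [-3, -3]]

For real matrices with standard dot products, the defining identity <Ax, y> = <x, A^* y> gives (Ax)^T y = x^T (A^*) y, i.e. x^T A^T y = x^T (A^*) y. Since this holds for all x, y, we must have A^* = A^T. Therefore
A^* =
[[-2, 0],
 [3, -2],
 [-3, -3]].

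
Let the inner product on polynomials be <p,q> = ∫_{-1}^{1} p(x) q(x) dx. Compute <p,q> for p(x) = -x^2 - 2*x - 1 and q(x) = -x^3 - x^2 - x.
<p,q> = 16/5

Expand the product: p(x)·q(x) = x^5 + 3*x^4 + 4*x^3 + 3*x^2 + x.
∫_{-1}^{1} of each monomial x^k gives [2/(k+1) if k even, 0 if k odd]. Integrating term-by-term (or equivalently evaluating the antiderivative F(x) = x^6/6 + 3*x^5/5 + x^4 + x^3 + x^2/2 at the endpoints):
  F(1) − F(−1) = 49/15 − (1/15) = 16/5.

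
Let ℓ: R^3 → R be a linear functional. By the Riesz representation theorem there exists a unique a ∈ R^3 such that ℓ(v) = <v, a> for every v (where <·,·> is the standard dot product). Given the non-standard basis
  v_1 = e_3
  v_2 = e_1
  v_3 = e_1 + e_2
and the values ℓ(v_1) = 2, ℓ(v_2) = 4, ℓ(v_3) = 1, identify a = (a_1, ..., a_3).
a = (4, -3, 2)

Write a = (a_1, ..., a_3) in the standard basis. For each basis vector v_i, ℓ(v_i) = <v_i, a> is a linear equation in the a_j's. Collect the n equations into a matrix system V a = ℓ, where row i of V is v_i (expressed in the standard basis). Since V is invertible (lower-triangular with 1s on the diagonal, up to permutation), solve by back-substitution:
  V =
[[0, 0, 1],
 [1, 0, 0],
 [1, 1, 0]]
  V a = (2, 4, 1)
Solving gives a = (4, -3, 2).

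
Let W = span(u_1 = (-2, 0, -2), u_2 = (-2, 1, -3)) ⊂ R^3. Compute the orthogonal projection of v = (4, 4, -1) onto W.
proj_W(v) = (11/3, 13/3, -2/3)

Set up U = [u_1 | ... | u_2] ∈ R^(3×2). The projector onto W = col(U) is P = U (U^T U)^(-1) U^T.
Compute U^T U =
  [8, 10]
  [10, 14],
and U^T v = (-6, -1).
Solve U^T U · c = U^T v for the coefficients: c = (-37/6, 13/3). The projection is proj_W(v) = U c.
Check: (v - proj_W(v)) · u_1 = 0  (should be 0).
Check: (v - proj_W(v)) · u_2 = 0  (should be 0).
Result: proj_W(v) = (11/3, 13/3, -2/3).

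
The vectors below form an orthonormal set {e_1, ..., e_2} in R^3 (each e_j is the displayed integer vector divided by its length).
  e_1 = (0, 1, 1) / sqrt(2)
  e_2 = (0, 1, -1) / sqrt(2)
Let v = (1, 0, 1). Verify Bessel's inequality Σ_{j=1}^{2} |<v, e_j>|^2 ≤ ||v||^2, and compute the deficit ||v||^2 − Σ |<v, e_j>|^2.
Σ |<v, e_j>|^2 = 1; ||v||^2 = 2; deficit = 1

Write each e_j = u_j / sqrt(<u_j, u_j>) where u_j is the displayed integer vector. Then <v, e_j> = <v, u_j> / sqrt(<u_j, u_j>), so |<v, e_j>|^2 = <v, u_j>^2 / <u_j, u_j>.
Coefficients: <v, e_1> = 1/sqrt(2), <v, e_2> = -1/sqrt(2).
Square and sum: Σ |<v, e_j>|^2 = 1.
Compute ||v||^2 = v·v = 2.
Deficit = 2 − 1 = 1 ≥ 0, confirming Bessel's inequality. (The deficit equals ||v − Σ <v,e_j> e_j||^2, the squared distance from v to span{e_j}.)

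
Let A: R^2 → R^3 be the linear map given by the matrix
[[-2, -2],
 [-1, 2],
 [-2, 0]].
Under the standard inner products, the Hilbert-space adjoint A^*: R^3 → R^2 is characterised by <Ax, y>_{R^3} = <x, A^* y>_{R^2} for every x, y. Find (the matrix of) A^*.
A^* = A^T =
[[-2, -1, -2],
 [-2, 2, 0]]

For real matrices with standard dot products, the defining identity <Ax, y> = <x, A^* y> gives (Ax)^T y = x^T (A^*) y, i.e. x^T A^T y = x^T (A^*) y. Since this holds for all x, y, we must have A^* = A^T. Therefore
A^* =
[[-2, -1, -2],
 [-2, 2, 0]].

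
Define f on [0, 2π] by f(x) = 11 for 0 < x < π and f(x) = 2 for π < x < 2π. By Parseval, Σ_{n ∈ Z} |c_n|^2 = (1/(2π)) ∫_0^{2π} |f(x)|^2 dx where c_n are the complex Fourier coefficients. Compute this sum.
Σ |c_n|^2 = 125/2

Parseval equates the L^2 energy of f (normalised by 1/(2π)) with the ℓ^2 sum of its Fourier coefficients: (1/(2π)) ∫_0^{2π} |f|^2 = Σ |c_n|^2.
Compute the left side: (1/(2π)) [∫_0^π 11^2 dx + ∫_π^{2π} 2^2 dx] = (1/(2π)) · (121π + 4π) = (121 + 4)/2 = 125/2.
So Σ_{n ∈ Z} |c_n|^2 = 125/2.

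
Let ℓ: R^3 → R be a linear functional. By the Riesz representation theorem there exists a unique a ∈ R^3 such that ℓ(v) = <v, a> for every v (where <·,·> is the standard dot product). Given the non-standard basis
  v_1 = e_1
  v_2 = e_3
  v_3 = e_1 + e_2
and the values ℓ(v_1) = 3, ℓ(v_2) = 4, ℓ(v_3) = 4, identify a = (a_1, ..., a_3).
a = (3, 1, 4)

Write a = (a_1, ..., a_3) in the standard basis. For each basis vector v_i, ℓ(v_i) = <v_i, a> is a linear equation in the a_j's. Collect the n equations into a matrix system V a = ℓ, where row i of V is v_i (expressed in the standard basis). Since V is invertible (lower-triangular with 1s on the diagonal, up to permutation), solve by back-substitution:
  V =
[[1, 0, 0],
 [0, 0, 1],
 [1, 1, 0]]
  V a = (3, 4, 4)
Solving gives a = (3, 1, 4).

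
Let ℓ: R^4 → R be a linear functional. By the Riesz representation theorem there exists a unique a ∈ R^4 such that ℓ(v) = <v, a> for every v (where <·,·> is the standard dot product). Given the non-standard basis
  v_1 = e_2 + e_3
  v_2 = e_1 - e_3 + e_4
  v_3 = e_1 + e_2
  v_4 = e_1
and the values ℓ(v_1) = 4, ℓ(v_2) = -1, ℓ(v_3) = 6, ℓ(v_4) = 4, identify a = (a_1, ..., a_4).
a = (4, 2, 2, -3)

Write a = (a_1, ..., a_4) in the standard basis. For each basis vector v_i, ℓ(v_i) = <v_i, a> is a linear equation in the a_j's. Collect the n equations into a matrix system V a = ℓ, where row i of V is v_i (expressed in the standard basis). Since V is invertible (lower-triangular with 1s on the diagonal, up to permutation), solve by back-substitution:
  V =
[[0, 1, 1, 0],
 [1, 0, -1, 1],
 [1, 1, 0, 0],
 [1, 0, 0, 0]]
  V a = (4, -1, 6, 4)
Solving gives a = (4, 2, 2, -3).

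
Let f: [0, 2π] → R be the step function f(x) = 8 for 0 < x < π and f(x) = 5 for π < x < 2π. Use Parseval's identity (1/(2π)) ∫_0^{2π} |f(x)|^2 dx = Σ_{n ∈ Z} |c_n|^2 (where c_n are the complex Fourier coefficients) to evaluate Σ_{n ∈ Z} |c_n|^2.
Σ |c_n|^2 = 89/2

Parseval equates the L^2 energy of f (normalised by 1/(2π)) with the ℓ^2 sum of its Fourier coefficients: (1/(2π)) ∫_0^{2π} |f|^2 = Σ |c_n|^2.
Compute the left side: (1/(2π)) [∫_0^π 8^2 dx + ∫_π^{2π} 5^2 dx] = (1/(2π)) · (64π + 25π) = (64 + 25)/2 = 89/2.
So Σ_{n ∈ Z} |c_n|^2 = 89/2.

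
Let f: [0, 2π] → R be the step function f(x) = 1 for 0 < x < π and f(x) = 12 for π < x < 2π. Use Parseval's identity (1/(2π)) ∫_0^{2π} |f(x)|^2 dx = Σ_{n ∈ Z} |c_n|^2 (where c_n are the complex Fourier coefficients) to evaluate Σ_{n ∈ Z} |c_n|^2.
Σ |c_n|^2 = 145/2

Parseval equates the L^2 energy of f (normalised by 1/(2π)) with the ℓ^2 sum of its Fourier coefficients: (1/(2π)) ∫_0^{2π} |f|^2 = Σ |c_n|^2.
Compute the left side: (1/(2π)) [∫_0^π 1^2 dx + ∫_π^{2π} 12^2 dx] = (1/(2π)) · (1π + 144π) = (1 + 144)/2 = 145/2.
So Σ_{n ∈ Z} |c_n|^2 = 145/2.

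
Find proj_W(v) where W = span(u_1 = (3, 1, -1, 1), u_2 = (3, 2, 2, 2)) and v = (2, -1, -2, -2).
proj_W(v) = (138/131, -57/131, -355/131, -57/131)

Set up U = [u_1 | ... | u_2] ∈ R^(4×2). The projector onto W = col(U) is P = U (U^T U)^(-1) U^T.
Compute U^T U =
  [12, 11]
  [11, 21],
and U^T v = (5, -4).
Solve U^T U · c = U^T v for the coefficients: c = (149/131, -103/131). The projection is proj_W(v) = U c.
Check: (v - proj_W(v)) · u_1 = 0  (should be 0).
Check: (v - proj_W(v)) · u_2 = 0  (should be 0).
Result: proj_W(v) = (138/131, -57/131, -355/131, -57/131).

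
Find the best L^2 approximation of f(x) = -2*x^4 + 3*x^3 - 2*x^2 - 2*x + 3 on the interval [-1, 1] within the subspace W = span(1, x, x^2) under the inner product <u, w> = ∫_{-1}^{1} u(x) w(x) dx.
g(x) = -26*x^2/7 - x/5 + 111/35

The best approximation g ∈ W is the orthogonal projection of f onto W. Writing g = a_0 + a_1 x + a_2 x^2, the coefficients solve the normal equations G · a = b where
  G_{ij} = <φ_i, φ_j> and b_i = <f, φ_i>, with φ_0 = 1, φ_1 = x, φ_2 = x^2.
G =
  [2, 0, 2/3]
  [0, 2/3, 0]
  [2/3, 0, 2/5],
b = (58/15, -2/15, 22/35).
Solving gives a_0 = 111/35, a_1 = -1/5, a_2 = -26/7, so
  g(x) = -26*x^2/7 - x/5 + 111/35.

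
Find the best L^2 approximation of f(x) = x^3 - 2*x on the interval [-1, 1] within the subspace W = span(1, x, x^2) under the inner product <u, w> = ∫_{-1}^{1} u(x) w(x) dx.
g(x) = -7*x/5

The best approximation g ∈ W is the orthogonal projection of f onto W. Writing g = a_0 + a_1 x + a_2 x^2, the coefficients solve the normal equations G · a = b where
  G_{ij} = <φ_i, φ_j> and b_i = <f, φ_i>, with φ_0 = 1, φ_1 = x, φ_2 = x^2.
G =
  [2, 0, 2/3]
  [0, 2/3, 0]
  [2/3, 0, 2/5],
b = (0, -14/15, 0).
Solving gives a_0 = 0, a_1 = -7/5, a_2 = 0, so
  g(x) = -7*x/5.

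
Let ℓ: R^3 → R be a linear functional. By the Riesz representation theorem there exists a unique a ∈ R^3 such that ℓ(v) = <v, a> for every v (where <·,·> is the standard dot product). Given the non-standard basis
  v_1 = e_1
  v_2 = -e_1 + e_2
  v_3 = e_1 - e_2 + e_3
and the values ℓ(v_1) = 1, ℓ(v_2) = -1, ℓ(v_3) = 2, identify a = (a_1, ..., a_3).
a = (1, 0, 1)

Write a = (a_1, ..., a_3) in the standard basis. For each basis vector v_i, ℓ(v_i) = <v_i, a> is a linear equation in the a_j's. Collect the n equations into a matrix system V a = ℓ, where row i of V is v_i (expressed in the standard basis). Since V is invertible (lower-triangular with 1s on the diagonal, up to permutation), solve by back-substitution:
  V =
[[1, 0, 0],
 [-1, 1, 0],
 [1, -1, 1]]
  V a = (1, -1, 2)
Solving gives a = (1, 0, 1).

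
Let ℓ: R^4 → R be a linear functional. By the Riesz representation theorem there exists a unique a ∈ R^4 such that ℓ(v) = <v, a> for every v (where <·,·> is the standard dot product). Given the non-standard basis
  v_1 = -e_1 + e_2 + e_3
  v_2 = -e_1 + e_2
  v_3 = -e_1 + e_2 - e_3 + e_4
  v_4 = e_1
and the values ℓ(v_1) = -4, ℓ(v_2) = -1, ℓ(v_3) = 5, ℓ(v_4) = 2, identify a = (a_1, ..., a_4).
a = (2, 1, -3, 3)

Write a = (a_1, ..., a_4) in the standard basis. For each basis vector v_i, ℓ(v_i) = <v_i, a> is a linear equation in the a_j's. Collect the n equations into a matrix system V a = ℓ, where row i of V is v_i (expressed in the standard basis). Since V is invertible (lower-triangular with 1s on the diagonal, up to permutation), solve by back-substitution:
  V =
[[-1, 1, 1, 0],
 [-1, 1, 0, 0],
 [-1, 1, -1, 1],
 [1, 0, 0, 0]]
  V a = (-4, -1, 5, 2)
Solving gives a = (2, 1, -3, 3).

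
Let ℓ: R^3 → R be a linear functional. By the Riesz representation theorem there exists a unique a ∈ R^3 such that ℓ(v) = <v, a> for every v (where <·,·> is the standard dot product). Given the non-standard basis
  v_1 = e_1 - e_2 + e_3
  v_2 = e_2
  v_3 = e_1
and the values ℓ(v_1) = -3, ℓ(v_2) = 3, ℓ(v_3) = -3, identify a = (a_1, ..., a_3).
a = (-3, 3, 3)

Write a = (a_1, ..., a_3) in the standard basis. For each basis vector v_i, ℓ(v_i) = <v_i, a> is a linear equation in the a_j's. Collect the n equations into a matrix system V a = ℓ, where row i of V is v_i (expressed in the standard basis). Since V is invertible (lower-triangular with 1s on the diagonal, up to permutation), solve by back-substitution:
  V =
[[1, -1, 1],
 [0, 1, 0],
 [1, 0, 0]]
  V a = (-3, 3, -3)
Solving gives a = (-3, 3, 3).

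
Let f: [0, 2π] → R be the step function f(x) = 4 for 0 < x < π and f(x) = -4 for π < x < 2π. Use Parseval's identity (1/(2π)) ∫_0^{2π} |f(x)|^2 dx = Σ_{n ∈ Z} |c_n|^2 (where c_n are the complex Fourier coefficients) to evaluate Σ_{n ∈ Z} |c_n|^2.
Σ |c_n|^2 = 16

Parseval equates the L^2 energy of f (normalised by 1/(2π)) with the ℓ^2 sum of its Fourier coefficients: (1/(2π)) ∫_0^{2π} |f|^2 = Σ |c_n|^2.
Compute the left side: (1/(2π)) [∫_0^π 4^2 dx + ∫_π^{2π} (-4)^2 dx] = (1/(2π)) · (16π + 16π) = (16 + 16)/2 = 16.
So Σ_{n ∈ Z} |c_n|^2 = 16.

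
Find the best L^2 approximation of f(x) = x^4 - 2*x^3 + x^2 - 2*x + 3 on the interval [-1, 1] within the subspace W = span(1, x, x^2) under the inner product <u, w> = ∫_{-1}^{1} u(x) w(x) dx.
g(x) = 13*x^2/7 - 16*x/5 + 102/35

The best approximation g ∈ W is the orthogonal projection of f onto W. Writing g = a_0 + a_1 x + a_2 x^2, the coefficients solve the normal equations G · a = b where
  G_{ij} = <φ_i, φ_j> and b_i = <f, φ_i>, with φ_0 = 1, φ_1 = x, φ_2 = x^2.
G =
  [2, 0, 2/3]
  [0, 2/3, 0]
  [2/3, 0, 2/5],
b = (106/15, -32/15, 94/35).
Solving gives a_0 = 102/35, a_1 = -16/5, a_2 = 13/7, so
  g(x) = 13*x^2/7 - 16*x/5 + 102/35.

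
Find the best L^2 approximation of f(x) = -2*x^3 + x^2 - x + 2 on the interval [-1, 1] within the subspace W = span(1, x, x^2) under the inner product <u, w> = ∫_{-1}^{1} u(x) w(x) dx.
g(x) = x^2 - 11*x/5 + 2

The best approximation g ∈ W is the orthogonal projection of f onto W. Writing g = a_0 + a_1 x + a_2 x^2, the coefficients solve the normal equations G · a = b where
  G_{ij} = <φ_i, φ_j> and b_i = <f, φ_i>, with φ_0 = 1, φ_1 = x, φ_2 = x^2.
G =
  [2, 0, 2/3]
  [0, 2/3, 0]
  [2/3, 0, 2/5],
b = (14/3, -22/15, 26/15).
Solving gives a_0 = 2, a_1 = -11/5, a_2 = 1, so
  g(x) = x^2 - 11*x/5 + 2.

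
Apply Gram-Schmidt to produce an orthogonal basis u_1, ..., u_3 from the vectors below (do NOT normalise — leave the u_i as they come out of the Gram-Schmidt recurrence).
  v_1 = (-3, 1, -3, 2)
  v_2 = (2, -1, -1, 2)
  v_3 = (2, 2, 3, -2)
Orthogonal basis:
  u_1 = (-3, 1, -3, 2)
  u_2 = (2, -1, -1, 2)
  u_3 = (18/23, 103/46, 13/46, 11/23)

Apply the Gram-Schmidt recurrence
  u_1 = v_1
  u_i = v_i − Σ_{j<i} ((v_i · u_j) / (u_j · u_j)) · u_j.

Step by step this gives:
  u_1 = (-3, 1, -3, 2)
  u_2 = (2, -1, -1, 2)
  u_3 = (18/23, 103/46, 13/46, 11/23)

Orthogonality check:
  u_2 · u_1 = 0 (should be 0)
  u_3 · u_1 = 0 (should be 0)
  u_3 · u_2 = 0 (should be 0)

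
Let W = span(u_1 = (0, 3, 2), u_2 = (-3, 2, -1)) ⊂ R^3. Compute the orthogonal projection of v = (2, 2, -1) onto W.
proj_W(v) = (87/166, 61/83, 149/166)

Set up U = [u_1 | ... | u_2] ∈ R^(3×2). The projector onto W = col(U) is P = U (U^T U)^(-1) U^T.
Compute U^T U =
  [13, 4]
  [4, 14],
and U^T v = (4, -1).
Solve U^T U · c = U^T v for the coefficients: c = (30/83, -29/166). The projection is proj_W(v) = U c.
Check: (v - proj_W(v)) · u_1 = 0  (should be 0).
Check: (v - proj_W(v)) · u_2 = 0  (should be 0).
Result: proj_W(v) = (87/166, 61/83, 149/166).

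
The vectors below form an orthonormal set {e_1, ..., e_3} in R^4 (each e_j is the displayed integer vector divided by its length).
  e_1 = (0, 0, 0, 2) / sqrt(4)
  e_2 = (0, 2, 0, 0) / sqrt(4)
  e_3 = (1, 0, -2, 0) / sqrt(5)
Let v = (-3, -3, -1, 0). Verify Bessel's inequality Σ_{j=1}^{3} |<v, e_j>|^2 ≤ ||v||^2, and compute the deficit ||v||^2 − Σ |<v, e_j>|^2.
Σ |<v, e_j>|^2 = 46/5; ||v||^2 = 19; deficit = 49/5

Write each e_j = u_j / sqrt(<u_j, u_j>) where u_j is the displayed integer vector. Then <v, e_j> = <v, u_j> / sqrt(<u_j, u_j>), so |<v, e_j>|^2 = <v, u_j>^2 / <u_j, u_j>.
Coefficients: <v, e_1> = 0/sqrt(4), <v, e_2> = -6/sqrt(4), <v, e_3> = -1/sqrt(5).
Square and sum: Σ |<v, e_j>|^2 = 46/5.
Compute ||v||^2 = v·v = 19.
Deficit = 19 − 46/5 = 49/5 ≥ 0, confirming Bessel's inequality. (The deficit equals ||v − Σ <v,e_j> e_j||^2, the squared distance from v to span{e_j}.)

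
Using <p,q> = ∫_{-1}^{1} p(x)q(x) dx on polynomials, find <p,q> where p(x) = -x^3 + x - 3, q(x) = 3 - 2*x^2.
<p,q> = -14

Expand the product: p(x)·q(x) = 2*x^5 - 5*x^3 + 6*x^2 + 3*x - 9.
∫_{-1}^{1} of each monomial x^k gives [2/(k+1) if k even, 0 if k odd]. Integrating term-by-term (or equivalently evaluating the antiderivative F(x) = x^6/3 - 5*x^4/4 + 2*x^3 + 3*x^2/2 - 9*x at the endpoints):
  F(1) − F(−1) = -77/12 − (91/12) = -14.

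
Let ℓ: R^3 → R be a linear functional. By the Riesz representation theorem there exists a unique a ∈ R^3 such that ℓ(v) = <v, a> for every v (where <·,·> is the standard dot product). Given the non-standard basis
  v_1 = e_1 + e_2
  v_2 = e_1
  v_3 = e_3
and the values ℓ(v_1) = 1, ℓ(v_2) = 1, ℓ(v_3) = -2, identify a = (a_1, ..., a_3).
a = (1, 0, -2)

Write a = (a_1, ..., a_3) in the standard basis. For each basis vector v_i, ℓ(v_i) = <v_i, a> is a linear equation in the a_j's. Collect the n equations into a matrix system V a = ℓ, where row i of V is v_i (expressed in the standard basis). Since V is invertible (lower-triangular with 1s on the diagonal, up to permutation), solve by back-substitution:
  V =
[[1, 1, 0],
 [1, 0, 0],
 [0, 0, 1]]
  V a = (1, 1, -2)
Solving gives a = (1, 0, -2).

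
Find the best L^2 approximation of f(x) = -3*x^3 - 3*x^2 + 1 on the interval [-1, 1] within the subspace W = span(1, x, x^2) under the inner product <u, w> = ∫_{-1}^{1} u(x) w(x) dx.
g(x) = -3*x^2 - 9*x/5 + 1

The best approximation g ∈ W is the orthogonal projection of f onto W. Writing g = a_0 + a_1 x + a_2 x^2, the coefficients solve the normal equations G · a = b where
  G_{ij} = <φ_i, φ_j> and b_i = <f, φ_i>, with φ_0 = 1, φ_1 = x, φ_2 = x^2.
G =
  [2, 0, 2/3]
  [0, 2/3, 0]
  [2/3, 0, 2/5],
b = (0, -6/5, -8/15).
Solving gives a_0 = 1, a_1 = -9/5, a_2 = -3, so
  g(x) = -3*x^2 - 9*x/5 + 1.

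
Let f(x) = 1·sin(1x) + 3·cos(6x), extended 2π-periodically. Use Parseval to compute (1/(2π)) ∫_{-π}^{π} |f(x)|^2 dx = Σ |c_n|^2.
Σ |c_n|^2 = 5

Expand |f|^2 and use orthogonality of {sin(nx), cos(mx)} on [-π, π]:
  ∫_{-π}^{π} sin(nx)^2 dx = π, ∫ cos(mx)^2 dx = π, and cross terms integrate to 0.
So ∫_{-π}^{π} f(x)^2 dx = 1^2 · π + 3^2 · π = (1 + 9)π.
Divide by 2π: (1 + 9)/2 = 5.
By Parseval, this equals Σ |c_n|^2.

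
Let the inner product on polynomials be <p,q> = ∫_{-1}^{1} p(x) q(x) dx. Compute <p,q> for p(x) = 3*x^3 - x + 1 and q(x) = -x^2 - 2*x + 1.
<p,q> = 4/15

Expand the product: p(x)·q(x) = -3*x^5 - 6*x^4 + 4*x^3 + x^2 - 3*x + 1.
∫_{-1}^{1} of each monomial x^k gives [2/(k+1) if k even, 0 if k odd]. Integrating term-by-term (or equivalently evaluating the antiderivative F(x) = -x^6/2 - 6*x^5/5 + x^4 + x^3/3 - 3*x^2/2 + x at the endpoints):
  F(1) − F(−1) = -13/15 − (-17/15) = 4/15.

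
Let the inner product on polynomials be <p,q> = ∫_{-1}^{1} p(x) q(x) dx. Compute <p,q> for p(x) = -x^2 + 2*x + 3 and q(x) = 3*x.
<p,q> = 4

Expand the product: p(x)·q(x) = -3*x^3 + 6*x^2 + 9*x.
∫_{-1}^{1} of each monomial x^k gives [2/(k+1) if k even, 0 if k odd]. Integrating term-by-term (or equivalently evaluating the antiderivative F(x) = -3*x^4/4 + 2*x^3 + 9*x^2/2 at the endpoints):
  F(1) − F(−1) = 23/4 − (7/4) = 4.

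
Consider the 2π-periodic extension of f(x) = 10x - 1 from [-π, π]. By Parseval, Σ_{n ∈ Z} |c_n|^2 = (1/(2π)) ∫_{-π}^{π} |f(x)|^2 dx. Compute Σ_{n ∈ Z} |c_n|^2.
Σ |c_n|^2 = 100π^2/3 + 1

Expand and integrate term by term over [-π, π]:
  ∫ (10x)^2 dx = 100·(2π^3/3); ∫ 2·10·(-1)·x dx = 0 (odd integrand); ∫ (-1)^2 dx = 1·2π.
So (1/(2π)) ∫_{-π}^{π} (10x - 1)^2 dx = 100π^2/3 + 1 = 100π^2/3 + 1.
Parseval ⇒ Σ |c_n|^2 = 100π^2/3 + 1.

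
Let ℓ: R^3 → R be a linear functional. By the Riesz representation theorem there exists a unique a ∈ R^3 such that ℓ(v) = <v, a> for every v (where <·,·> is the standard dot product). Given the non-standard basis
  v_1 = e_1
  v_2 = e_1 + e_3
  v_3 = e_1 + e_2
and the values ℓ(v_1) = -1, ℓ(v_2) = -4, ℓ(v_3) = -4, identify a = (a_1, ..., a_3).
a = (-1, -3, -3)

Write a = (a_1, ..., a_3) in the standard basis. For each basis vector v_i, ℓ(v_i) = <v_i, a> is a linear equation in the a_j's. Collect the n equations into a matrix system V a = ℓ, where row i of V is v_i (expressed in the standard basis). Since V is invertible (lower-triangular with 1s on the diagonal, up to permutation), solve by back-substitution:
  V =
[[1, 0, 0],
 [1, 0, 1],
 [1, 1, 0]]
  V a = (-1, -4, -4)
Solving gives a = (-1, -3, -3).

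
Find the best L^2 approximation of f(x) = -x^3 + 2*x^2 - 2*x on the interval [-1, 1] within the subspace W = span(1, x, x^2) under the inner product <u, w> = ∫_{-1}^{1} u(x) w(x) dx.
g(x) = 2*x^2 - 13*x/5

The best approximation g ∈ W is the orthogonal projection of f onto W. Writing g = a_0 + a_1 x + a_2 x^2, the coefficients solve the normal equations G · a = b where
  G_{ij} = <φ_i, φ_j> and b_i = <f, φ_i>, with φ_0 = 1, φ_1 = x, φ_2 = x^2.
G =
  [2, 0, 2/3]
  [0, 2/3, 0]
  [2/3, 0, 2/5],
b = (4/3, -26/15, 4/5).
Solving gives a_0 = 0, a_1 = -13/5, a_2 = 2, so
  g(x) = 2*x^2 - 13*x/5.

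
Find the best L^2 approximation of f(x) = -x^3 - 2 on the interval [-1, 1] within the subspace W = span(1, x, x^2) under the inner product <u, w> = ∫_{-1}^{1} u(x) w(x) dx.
g(x) = -3*x/5 - 2

The best approximation g ∈ W is the orthogonal projection of f onto W. Writing g = a_0 + a_1 x + a_2 x^2, the coefficients solve the normal equations G · a = b where
  G_{ij} = <φ_i, φ_j> and b_i = <f, φ_i>, with φ_0 = 1, φ_1 = x, φ_2 = x^2.
G =
  [2, 0, 2/3]
  [0, 2/3, 0]
  [2/3, 0, 2/5],
b = (-4, -2/5, -4/3).
Solving gives a_0 = -2, a_1 = -3/5, a_2 = 0, so
  g(x) = -3*x/5 - 2.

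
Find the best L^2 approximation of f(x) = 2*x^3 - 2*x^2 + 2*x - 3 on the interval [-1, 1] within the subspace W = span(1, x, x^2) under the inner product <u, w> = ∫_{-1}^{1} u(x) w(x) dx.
g(x) = -2*x^2 + 16*x/5 - 3

The best approximation g ∈ W is the orthogonal projection of f onto W. Writing g = a_0 + a_1 x + a_2 x^2, the coefficients solve the normal equations G · a = b where
  G_{ij} = <φ_i, φ_j> and b_i = <f, φ_i>, with φ_0 = 1, φ_1 = x, φ_2 = x^2.
G =
  [2, 0, 2/3]
  [0, 2/3, 0]
  [2/3, 0, 2/5],
b = (-22/3, 32/15, -14/5).
Solving gives a_0 = -3, a_1 = 16/5, a_2 = -2, so
  g(x) = -2*x^2 + 16*x/5 - 3.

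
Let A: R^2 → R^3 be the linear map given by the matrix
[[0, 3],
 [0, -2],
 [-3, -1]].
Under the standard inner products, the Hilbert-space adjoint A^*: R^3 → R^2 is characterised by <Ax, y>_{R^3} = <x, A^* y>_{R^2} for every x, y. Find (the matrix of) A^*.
A^* = A^T =
[[0, 0, -3],
 [3, -2, -1]]

For real matrices with standard dot products, the defining identity <Ax, y> = <x, A^* y> gives (Ax)^T y = x^T (A^*) y, i.e. x^T A^T y = x^T (A^*) y. Since this holds for all x, y, we must have A^* = A^T. Therefore
A^* =
[[0, 0, -3],
 [3, -2, -1]].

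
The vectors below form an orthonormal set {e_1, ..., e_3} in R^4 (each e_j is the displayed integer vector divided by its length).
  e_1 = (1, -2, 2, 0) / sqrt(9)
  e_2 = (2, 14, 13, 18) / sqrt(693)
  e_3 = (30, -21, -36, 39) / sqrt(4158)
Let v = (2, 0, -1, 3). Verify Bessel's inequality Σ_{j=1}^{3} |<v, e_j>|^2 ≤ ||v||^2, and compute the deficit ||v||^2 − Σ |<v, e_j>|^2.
Σ |<v, e_j>|^2 = 83/6; ||v||^2 = 14; deficit = 1/6

Write each e_j = u_j / sqrt(<u_j, u_j>) where u_j is the displayed integer vector. Then <v, e_j> = <v, u_j> / sqrt(<u_j, u_j>), so |<v, e_j>|^2 = <v, u_j>^2 / <u_j, u_j>.
Coefficients: <v, e_1> = 0/sqrt(9), <v, e_2> = 45/sqrt(693), <v, e_3> = 213/sqrt(4158).
Square and sum: Σ |<v, e_j>|^2 = 83/6.
Compute ||v||^2 = v·v = 14.
Deficit = 14 − 83/6 = 1/6 ≥ 0, confirming Bessel's inequality. (The deficit equals ||v − Σ <v,e_j> e_j||^2, the squared distance from v to span{e_j}.)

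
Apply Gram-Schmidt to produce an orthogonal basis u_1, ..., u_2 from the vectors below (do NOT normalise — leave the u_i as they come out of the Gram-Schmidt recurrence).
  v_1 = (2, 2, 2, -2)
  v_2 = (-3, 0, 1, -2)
Orthogonal basis:
  u_1 = (2, 2, 2, -2)
  u_2 = (-3, 0, 1, -2)

Apply the Gram-Schmidt recurrence
  u_1 = v_1
  u_i = v_i − Σ_{j<i} ((v_i · u_j) / (u_j · u_j)) · u_j.

Step by step this gives:
  u_1 = (2, 2, 2, -2)
  u_2 = (-3, 0, 1, -2)

Orthogonality check:
  u_2 · u_1 = 0 (should be 0)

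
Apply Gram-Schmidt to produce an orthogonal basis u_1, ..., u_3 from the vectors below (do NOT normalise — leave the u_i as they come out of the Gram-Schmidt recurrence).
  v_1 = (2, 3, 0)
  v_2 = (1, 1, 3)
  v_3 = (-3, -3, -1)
Orthogonal basis:
  u_1 = (2, 3, 0)
  u_2 = (3/13, -2/13, 3)
  u_3 = (-36/59, 24/59, 4/59)

Apply the Gram-Schmidt recurrence
  u_1 = v_1
  u_i = v_i − Σ_{j<i} ((v_i · u_j) / (u_j · u_j)) · u_j.

Step by step this gives:
  u_1 = (2, 3, 0)
  u_2 = (3/13, -2/13, 3)
  u_3 = (-36/59, 24/59, 4/59)

Orthogonality check:
  u_2 · u_1 = 0 (should be 0)
  u_3 · u_1 = 0 (should be 0)
  u_3 · u_2 = 0 (should be 0)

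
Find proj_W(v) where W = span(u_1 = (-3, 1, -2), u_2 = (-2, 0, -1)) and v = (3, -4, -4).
proj_W(v) = (1/2, -3/2, 1)

Set up U = [u_1 | ... | u_2] ∈ R^(3×2). The projector onto W = col(U) is P = U (U^T U)^(-1) U^T.
Compute U^T U =
  [14, 8]
  [8, 5],
and U^T v = (-5, -2).
Solve U^T U · c = U^T v for the coefficients: c = (-3/2, 2). The projection is proj_W(v) = U c.
Check: (v - proj_W(v)) · u_1 = 0  (should be 0).
Check: (v - proj_W(v)) · u_2 = 0  (should be 0).
Result: proj_W(v) = (1/2, -3/2, 1).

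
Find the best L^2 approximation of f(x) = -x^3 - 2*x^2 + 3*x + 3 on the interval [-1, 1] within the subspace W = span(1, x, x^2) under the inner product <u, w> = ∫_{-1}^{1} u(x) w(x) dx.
g(x) = -2*x^2 + 12*x/5 + 3

The best approximation g ∈ W is the orthogonal projection of f onto W. Writing g = a_0 + a_1 x + a_2 x^2, the coefficients solve the normal equations G · a = b where
  G_{ij} = <φ_i, φ_j> and b_i = <f, φ_i>, with φ_0 = 1, φ_1 = x, φ_2 = x^2.
G =
  [2, 0, 2/3]
  [0, 2/3, 0]
  [2/3, 0, 2/5],
b = (14/3, 8/5, 6/5).
Solving gives a_0 = 3, a_1 = 12/5, a_2 = -2, so
  g(x) = -2*x^2 + 12*x/5 + 3.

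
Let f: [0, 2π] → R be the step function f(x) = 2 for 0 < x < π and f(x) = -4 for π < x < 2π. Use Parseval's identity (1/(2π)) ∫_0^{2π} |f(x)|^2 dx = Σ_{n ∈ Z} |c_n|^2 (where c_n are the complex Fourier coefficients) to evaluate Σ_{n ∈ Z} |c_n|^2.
Σ |c_n|^2 = 10

Parseval equates the L^2 energy of f (normalised by 1/(2π)) with the ℓ^2 sum of its Fourier coefficients: (1/(2π)) ∫_0^{2π} |f|^2 = Σ |c_n|^2.
Compute the left side: (1/(2π)) [∫_0^π 2^2 dx + ∫_π^{2π} (-4)^2 dx] = (1/(2π)) · (4π + 16π) = (4 + 16)/2 = 10.
So Σ_{n ∈ Z} |c_n|^2 = 10.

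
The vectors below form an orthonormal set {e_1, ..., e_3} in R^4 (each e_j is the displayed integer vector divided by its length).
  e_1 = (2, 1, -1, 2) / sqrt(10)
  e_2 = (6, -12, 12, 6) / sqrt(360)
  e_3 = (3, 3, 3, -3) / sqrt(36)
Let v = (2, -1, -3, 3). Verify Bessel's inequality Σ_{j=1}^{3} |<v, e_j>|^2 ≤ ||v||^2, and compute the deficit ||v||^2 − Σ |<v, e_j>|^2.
Σ |<v, e_j>|^2 = 83/4; ||v||^2 = 23; deficit = 9/4

Write each e_j = u_j / sqrt(<u_j, u_j>) where u_j is the displayed integer vector. Then <v, e_j> = <v, u_j> / sqrt(<u_j, u_j>), so |<v, e_j>|^2 = <v, u_j>^2 / <u_j, u_j>.
Coefficients: <v, e_1> = 12/sqrt(10), <v, e_2> = 6/sqrt(360), <v, e_3> = -15/sqrt(36).
Square and sum: Σ |<v, e_j>|^2 = 83/4.
Compute ||v||^2 = v·v = 23.
Deficit = 23 − 83/4 = 9/4 ≥ 0, confirming Bessel's inequality. (The deficit equals ||v − Σ <v,e_j> e_j||^2, the squared distance from v to span{e_j}.)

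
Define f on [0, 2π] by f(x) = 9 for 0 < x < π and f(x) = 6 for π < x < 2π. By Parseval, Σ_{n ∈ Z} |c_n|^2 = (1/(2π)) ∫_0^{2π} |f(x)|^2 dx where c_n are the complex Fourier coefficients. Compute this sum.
Σ |c_n|^2 = 117/2

Parseval equates the L^2 energy of f (normalised by 1/(2π)) with the ℓ^2 sum of its Fourier coefficients: (1/(2π)) ∫_0^{2π} |f|^2 = Σ |c_n|^2.
Compute the left side: (1/(2π)) [∫_0^π 9^2 dx + ∫_π^{2π} 6^2 dx] = (1/(2π)) · (81π + 36π) = (81 + 36)/2 = 117/2.
So Σ_{n ∈ Z} |c_n|^2 = 117/2.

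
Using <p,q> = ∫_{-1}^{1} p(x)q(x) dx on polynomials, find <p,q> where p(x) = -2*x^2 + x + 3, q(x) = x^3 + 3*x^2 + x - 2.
<p,q> = -14/3

Expand the product: p(x)·q(x) = -2*x^5 - 5*x^4 + 4*x^3 + 14*x^2 + x - 6.
∫_{-1}^{1} of each monomial x^k gives [2/(k+1) if k even, 0 if k odd]. Integrating term-by-term (or equivalently evaluating the antiderivative F(x) = -x^6/3 - x^5 + x^4 + 14*x^3/3 + x^2/2 - 6*x at the endpoints):
  F(1) − F(−1) = -7/6 − (7/2) = -14/3.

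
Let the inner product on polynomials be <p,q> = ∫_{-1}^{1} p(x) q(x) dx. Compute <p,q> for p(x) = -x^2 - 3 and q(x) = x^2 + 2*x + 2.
<p,q> = -236/15

Expand the product: p(x)·q(x) = -x^4 - 2*x^3 - 5*x^2 - 6*x - 6.
∫_{-1}^{1} of each monomial x^k gives [2/(k+1) if k even, 0 if k odd]. Integrating term-by-term (or equivalently evaluating the antiderivative F(x) = -x^5/5 - x^4/2 - 5*x^3/3 - 3*x^2 - 6*x at the endpoints):
  F(1) − F(−1) = -341/30 − (131/30) = -236/15.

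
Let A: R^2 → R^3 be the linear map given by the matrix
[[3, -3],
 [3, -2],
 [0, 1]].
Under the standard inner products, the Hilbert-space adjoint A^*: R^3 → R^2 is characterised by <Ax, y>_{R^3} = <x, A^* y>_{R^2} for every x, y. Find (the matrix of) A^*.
A^* = A^T =
[[3, 3, 0],
 [-3, -2, 1]]

For real matrices with standard dot products, the defining identity <Ax, y> = <x, A^* y> gives (Ax)^T y = x^T (A^*) y, i.e. x^T A^T y = x^T (A^*) y. Since this holds for all x, y, we must have A^* = A^T. Therefore
A^* =
[[3, 3, 0],
 [-3, -2, 1]].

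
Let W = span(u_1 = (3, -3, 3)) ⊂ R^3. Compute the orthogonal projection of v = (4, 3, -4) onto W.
proj_W(v) = (-1, 1, -1)

Set up U = [u_1 | ... | u_1] ∈ R^(3×1). The projector onto W = col(U) is P = U (U^T U)^(-1) U^T.
Compute U^T U =
  [27],
and U^T v = (-9).
Solve U^T U · c = U^T v for the coefficients: c = (-1/3). The projection is proj_W(v) = U c.
Check: (v - proj_W(v)) · u_1 = 0  (should be 0).
Result: proj_W(v) = (-1, 1, -1).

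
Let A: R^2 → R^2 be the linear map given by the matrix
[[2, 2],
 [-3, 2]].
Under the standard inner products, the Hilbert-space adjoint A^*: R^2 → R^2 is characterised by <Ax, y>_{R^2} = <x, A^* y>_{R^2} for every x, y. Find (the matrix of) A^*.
A^* = A^T =
[[2, -3],
 [2, 2]]

For real matrices with standard dot products, the defining identity <Ax, y> = <x, A^* y> gives (Ax)^T y = x^T (A^*) y, i.e. x^T A^T y = x^T (A^*) y. Since this holds for all x, y, we must have A^* = A^T. Therefore
A^* =
[[2, -3],
 [2, 2]].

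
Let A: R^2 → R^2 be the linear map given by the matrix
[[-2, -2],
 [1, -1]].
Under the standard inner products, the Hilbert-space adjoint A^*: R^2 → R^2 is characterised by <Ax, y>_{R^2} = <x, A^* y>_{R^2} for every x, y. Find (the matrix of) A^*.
A^* = A^T =
[[-2, 1],
 [-2, -1]]

For real matrices with standard dot products, the defining identity <Ax, y> = <x, A^* y> gives (Ax)^T y = x^T (A^*) y, i.e. x^T A^T y = x^T (A^*) y. Since this holds for all x, y, we must have A^* = A^T. Therefore
A^* =
[[-2, 1],
 [-2, -1]].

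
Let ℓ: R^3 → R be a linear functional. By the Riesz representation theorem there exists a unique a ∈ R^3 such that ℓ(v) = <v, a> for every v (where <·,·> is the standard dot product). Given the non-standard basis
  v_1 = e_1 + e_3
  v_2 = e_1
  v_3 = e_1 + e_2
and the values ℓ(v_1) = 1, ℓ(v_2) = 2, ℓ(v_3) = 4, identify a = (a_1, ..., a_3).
a = (2, 2, -1)

Write a = (a_1, ..., a_3) in the standard basis. For each basis vector v_i, ℓ(v_i) = <v_i, a> is a linear equation in the a_j's. Collect the n equations into a matrix system V a = ℓ, where row i of V is v_i (expressed in the standard basis). Since V is invertible (lower-triangular with 1s on the diagonal, up to permutation), solve by back-substitution:
  V =
[[1, 0, 1],
 [1, 0, 0],
 [1, 1, 0]]
  V a = (1, 2, 4)
Solving gives a = (2, 2, -1).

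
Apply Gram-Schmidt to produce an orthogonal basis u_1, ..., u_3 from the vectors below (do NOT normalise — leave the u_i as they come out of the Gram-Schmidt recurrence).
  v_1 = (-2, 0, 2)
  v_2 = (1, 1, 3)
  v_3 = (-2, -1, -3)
Orthogonal basis:
  u_1 = (-2, 0, 2)
  u_2 = (2, 1, 2)
  u_3 = (-1/18, 2/9, -1/18)

Apply the Gram-Schmidt recurrence
  u_1 = v_1
  u_i = v_i − Σ_{j<i} ((v_i · u_j) / (u_j · u_j)) · u_j.

Step by step this gives:
  u_1 = (-2, 0, 2)
  u_2 = (2, 1, 2)
  u_3 = (-1/18, 2/9, -1/18)

Orthogonality check:
  u_2 · u_1 = 0 (should be 0)
  u_3 · u_1 = 0 (should be 0)
  u_3 · u_2 = 0 (should be 0)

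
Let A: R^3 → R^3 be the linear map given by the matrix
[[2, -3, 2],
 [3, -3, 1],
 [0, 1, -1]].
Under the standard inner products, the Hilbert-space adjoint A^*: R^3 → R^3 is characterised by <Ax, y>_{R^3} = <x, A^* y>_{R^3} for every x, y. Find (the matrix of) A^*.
A^* = A^T =
[[2, 3, 0],
 [-3, -3, 1],
 [2, 1, -1]]

For real matrices with standard dot products, the defining identity <Ax, y> = <x, A^* y> gives (Ax)^T y = x^T (A^*) y, i.e. x^T A^T y = x^T (A^*) y. Since this holds for all x, y, we must have A^* = A^T. Therefore
A^* =
[[2, 3, 0],
 [-3, -3, 1],
 [2, 1, -1]].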